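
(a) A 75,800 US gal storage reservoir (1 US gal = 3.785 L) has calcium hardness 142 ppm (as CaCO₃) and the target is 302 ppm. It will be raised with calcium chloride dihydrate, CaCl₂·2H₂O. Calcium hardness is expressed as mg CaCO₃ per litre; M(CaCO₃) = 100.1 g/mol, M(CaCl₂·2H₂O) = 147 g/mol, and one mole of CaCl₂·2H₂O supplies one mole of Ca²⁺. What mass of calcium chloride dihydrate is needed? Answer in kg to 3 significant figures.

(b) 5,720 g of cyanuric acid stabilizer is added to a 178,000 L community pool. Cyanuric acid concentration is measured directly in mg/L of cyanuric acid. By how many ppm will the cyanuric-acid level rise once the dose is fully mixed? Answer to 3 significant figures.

(a) 67.4 kg; (b) 32.1 ppm

(a) Volume: 75,800 US gal × 3.785 L/gal = 286,903 L.
(a) Hardness to add: (302 − 142) = 160 mg/L as CaCO₃ × 286,903 L = 45,900 g as CaCO₃.
(a) Moles of Ca²⁺ (1 mol Ca²⁺ ≡ 1 mol CaCO₃): 45,900 / 100.1 g/mol = 458.6 mol.
(a) Mass of CaCl₂·2H₂O: 458.6 × 147 = 67,410 g.

(b) Rise: 5,720 g / 178,000 L × 1000 = 32.13 mg/L.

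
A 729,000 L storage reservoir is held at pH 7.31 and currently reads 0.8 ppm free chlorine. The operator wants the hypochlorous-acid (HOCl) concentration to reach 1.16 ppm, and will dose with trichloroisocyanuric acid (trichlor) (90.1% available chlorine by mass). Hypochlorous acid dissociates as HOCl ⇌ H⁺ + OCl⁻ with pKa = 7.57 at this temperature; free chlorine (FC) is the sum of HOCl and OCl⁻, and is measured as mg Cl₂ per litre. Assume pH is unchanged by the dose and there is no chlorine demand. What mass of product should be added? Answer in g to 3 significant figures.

807 g

[OCl⁻]/[HOCl] = 10^(pH − pKa) = 10^(7.31 − 7.57) = 0.5495; fraction as HOCl = 1/(1 + 0.5495) = 0.6454.
Free chlorine required for 1.16 ppm HOCl: 1.16 / 0.6454 = 1.797 ppm.
FC to add: 1.797 − 0.8 = 0.9975 mg/L as Cl₂.
Cl₂ equivalent: 0.9975 mg/L × 729,000 L = 727.2 g.
Product at 90.1% available Cl: 727.2 / 0.901 = 807.1 g.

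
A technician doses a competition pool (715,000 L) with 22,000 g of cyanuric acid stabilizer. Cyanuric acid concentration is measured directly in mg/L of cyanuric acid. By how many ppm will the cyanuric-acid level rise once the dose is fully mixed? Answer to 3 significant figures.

30.8 ppm

Rise: 22,000 g / 715,000 L × 1000 = 30.77 mg/L.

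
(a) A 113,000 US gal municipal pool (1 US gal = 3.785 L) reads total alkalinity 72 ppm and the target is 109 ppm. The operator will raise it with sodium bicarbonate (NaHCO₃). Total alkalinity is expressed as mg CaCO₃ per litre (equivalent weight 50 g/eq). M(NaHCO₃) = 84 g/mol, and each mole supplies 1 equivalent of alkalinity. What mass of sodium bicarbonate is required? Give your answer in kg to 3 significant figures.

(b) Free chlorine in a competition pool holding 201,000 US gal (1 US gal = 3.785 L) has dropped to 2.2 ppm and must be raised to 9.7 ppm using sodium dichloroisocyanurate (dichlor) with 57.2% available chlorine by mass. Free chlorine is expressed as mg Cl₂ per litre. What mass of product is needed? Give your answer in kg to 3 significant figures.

(a) Volume: 113,000 US gal × 3.785 L/gal = 427,705 L.
(a) Alkalinity to add: (109 − 72) = 37 mg/L as CaCO₃ × 427,705 L = 15,830 g as CaCO₃.
(a) Equivalents: 15,830 g ÷ 50 g/eq = 316.5 eq.
(a) NaHCO₃ supplies 1 eq per mole → 316.5 mol.
(a) Mass: 316.5 mol × 84 g/mol = 26,590 g.

(b) Volume: 201,000 US gal × 3.785 L/gal = 760,785 L.
(b) Chlorine deficit: 9.7 − 2.2 = 7.5 ppm = 7.5 mg/L as Cl₂.
(b) Cl₂ equivalent needed: 7.5 mg/L × 760,785 L = 5,706,000 mg = 5706 g.
(b) Product at 57.2% available chlorine: 5706 / 0.572 = 9975 g.

(a) 26.6 kg; (b) 9.98 kg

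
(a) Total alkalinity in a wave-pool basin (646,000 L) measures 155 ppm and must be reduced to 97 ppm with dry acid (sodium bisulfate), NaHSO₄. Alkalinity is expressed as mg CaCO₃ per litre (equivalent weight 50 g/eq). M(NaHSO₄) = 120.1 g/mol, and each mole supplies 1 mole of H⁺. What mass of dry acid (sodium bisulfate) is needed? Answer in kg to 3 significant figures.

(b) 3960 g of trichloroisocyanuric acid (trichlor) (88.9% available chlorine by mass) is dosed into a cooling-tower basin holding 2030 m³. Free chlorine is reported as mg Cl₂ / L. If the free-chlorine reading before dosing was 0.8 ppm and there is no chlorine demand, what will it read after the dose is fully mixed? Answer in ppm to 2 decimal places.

(a) Alkalinity to neutralize: (155 − 97) = 58 mg/L as CaCO₃ × 646,000 L = 37,470 g as CaCO₃.
(a) Equivalents of H⁺ required: 37,470 ÷ 50 g/eq = 749.4 eq = 749.4 mol NaHSO₄.
(a) Mass of NaHSO₄: 749.4 × 120.1 = 90,000 g.

(b) Volume: 2030 m³ = 2,030,000 L.
(b) Available chlorine delivered: 3960 g × 0.889 = 3520 g as Cl₂.
(b) Concentration rise: 3520 g / 2,030,000 L = 1.734 mg/L = 1.73 ppm.
(b) Final FC: 0.8 + 1.73 = 2.53 ppm.

(a) 90.0 kg; (b) 2.53 ppm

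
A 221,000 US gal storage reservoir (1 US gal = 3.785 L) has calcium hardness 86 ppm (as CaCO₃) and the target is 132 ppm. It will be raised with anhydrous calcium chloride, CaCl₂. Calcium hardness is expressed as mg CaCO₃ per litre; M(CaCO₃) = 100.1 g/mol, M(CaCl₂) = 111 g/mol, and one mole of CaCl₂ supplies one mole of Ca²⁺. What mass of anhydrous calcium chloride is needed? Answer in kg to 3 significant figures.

Volume: 221,000 US gal × 3.785 L/gal = 836,485 L.
Hardness to add: (132 − 86) = 46 mg/L as CaCO₃ × 836,485 L = 38,480 g as CaCO₃.
Moles of Ca²⁺ (1 mol Ca²⁺ ≡ 1 mol CaCO₃): 38,480 / 100.1 g/mol = 384.4 mol.
Mass of CaCl₂: 384.4 × 111 = 42,670 g.

42.7 kg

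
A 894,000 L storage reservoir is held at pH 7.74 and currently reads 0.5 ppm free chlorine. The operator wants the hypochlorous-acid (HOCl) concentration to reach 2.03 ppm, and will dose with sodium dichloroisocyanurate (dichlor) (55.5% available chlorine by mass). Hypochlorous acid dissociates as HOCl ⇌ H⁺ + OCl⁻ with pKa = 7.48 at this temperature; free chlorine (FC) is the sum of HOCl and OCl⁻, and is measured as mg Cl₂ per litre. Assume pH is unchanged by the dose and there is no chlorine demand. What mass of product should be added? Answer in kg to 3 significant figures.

8.41 kg

[OCl⁻]/[HOCl] = 10^(pH − pKa) = 10^(7.74 − 7.48) = 1.82; fraction as HOCl = 1/(1 + 1.82) = 0.3546.
Free chlorine required for 2.03 ppm HOCl: 2.03 / 0.3546 = 5.724 ppm.
FC to add: 5.724 − 0.5 = 5.224 mg/L as Cl₂.
Cl₂ equivalent: 5.224 mg/L × 894,000 L = 4670 g.
Product at 55.5% available Cl: 4670 / 0.555 = 8415 g.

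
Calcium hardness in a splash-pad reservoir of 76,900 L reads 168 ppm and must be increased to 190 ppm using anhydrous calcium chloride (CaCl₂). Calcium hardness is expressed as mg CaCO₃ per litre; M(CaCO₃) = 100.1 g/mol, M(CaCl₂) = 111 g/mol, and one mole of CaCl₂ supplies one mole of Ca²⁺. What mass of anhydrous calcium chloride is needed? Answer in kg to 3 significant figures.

1.88 kg

Hardness to add: (190 − 168) = 22 mg/L as CaCO₃ × 76,900 L = 1692 g as CaCO₃.
Moles of Ca²⁺ (1 mol Ca²⁺ ≡ 1 mol CaCO₃): 1692 / 100.1 g/mol = 16.9 mol.
Mass of CaCl₂: 16.9 × 111 = 1876 g.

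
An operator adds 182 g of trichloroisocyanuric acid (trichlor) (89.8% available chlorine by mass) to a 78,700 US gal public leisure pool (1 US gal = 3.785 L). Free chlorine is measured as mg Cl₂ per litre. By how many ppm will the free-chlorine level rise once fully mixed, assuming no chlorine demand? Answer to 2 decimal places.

Volume: 78,700 US gal × 3.785 L/gal = 297,880 L.
Available chlorine delivered: 182 g × 0.898 = 163.4 g as Cl₂.
Concentration rise: 163.4 g / 297,880 L = 0.5487 mg/L = 0.55 ppm.

0.55 ppm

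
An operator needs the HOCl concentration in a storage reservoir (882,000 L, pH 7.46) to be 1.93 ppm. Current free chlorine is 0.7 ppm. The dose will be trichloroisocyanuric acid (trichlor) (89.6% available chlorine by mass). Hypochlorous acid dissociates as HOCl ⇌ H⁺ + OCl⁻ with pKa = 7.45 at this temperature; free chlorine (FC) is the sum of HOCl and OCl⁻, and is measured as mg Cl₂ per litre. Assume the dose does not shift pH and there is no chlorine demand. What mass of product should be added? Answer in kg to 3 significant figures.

[OCl⁻]/[HOCl] = 10^(pH − pKa) = 10^(7.46 − 7.45) = 1.023; fraction as HOCl = 1/(1 + 1.023) = 0.4942.
Free chlorine required for 1.93 ppm HOCl: 1.93 / 0.4942 = 3.905 ppm.
FC to add: 3.905 − 0.7 = 3.205 mg/L as Cl₂.
Cl₂ equivalent: 3.205 mg/L × 882,000 L = 2827 g.
Product at 89.6% available Cl: 2827 / 0.896 = 3155 g.

3.15 kg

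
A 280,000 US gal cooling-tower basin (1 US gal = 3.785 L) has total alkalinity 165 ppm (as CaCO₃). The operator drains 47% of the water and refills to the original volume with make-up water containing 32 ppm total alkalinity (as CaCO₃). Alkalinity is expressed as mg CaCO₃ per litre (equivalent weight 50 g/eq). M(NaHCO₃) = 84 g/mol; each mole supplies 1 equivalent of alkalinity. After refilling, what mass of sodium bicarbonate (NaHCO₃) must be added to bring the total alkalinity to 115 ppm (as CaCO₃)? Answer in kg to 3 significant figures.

22.3 kg

Volume: 280,000 US gal × 3.785 L/gal = 1,059,800 L.
After draining 47% and refilling: 165 × 0.53 + 32 × 0.47 = 102.49 ppm.
Deficit to target: 115 − 102.49 = 12.51 mg/L.
As CaCO₃: 12.51 mg/L × 1,059,800 L = 13,260 g; ÷ 50 g/eq ÷ 1 = 265.2 mol NaHCO₃.
Mass: 265.2 × 84 = 22,270 g.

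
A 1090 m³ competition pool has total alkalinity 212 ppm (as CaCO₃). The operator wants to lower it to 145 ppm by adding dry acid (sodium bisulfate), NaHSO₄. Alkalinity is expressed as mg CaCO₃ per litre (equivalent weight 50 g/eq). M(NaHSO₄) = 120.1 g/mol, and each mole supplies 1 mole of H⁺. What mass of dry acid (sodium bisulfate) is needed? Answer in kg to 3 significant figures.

Volume: 1090 m³ = 1,090,000 L.
Alkalinity to neutralize: (212 − 145) = 67 mg/L as CaCO₃ × 1,090,000 L = 73,030 g as CaCO₃.
Equivalents of H⁺ required: 73,030 ÷ 50 g/eq = 1461 eq = 1461 mol NaHSO₄.
Mass of NaHSO₄: 1461 × 120.1 = 175,400 g.

175 kg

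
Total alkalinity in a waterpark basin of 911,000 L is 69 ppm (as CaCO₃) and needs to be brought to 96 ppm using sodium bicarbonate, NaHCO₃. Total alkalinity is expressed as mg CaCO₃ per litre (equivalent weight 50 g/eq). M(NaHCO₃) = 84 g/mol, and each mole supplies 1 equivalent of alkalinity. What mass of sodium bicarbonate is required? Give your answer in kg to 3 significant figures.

Alkalinity to add: (96 − 69) = 27 mg/L as CaCO₃ × 911,000 L = 24,600 g as CaCO₃.
Equivalents: 24,600 g ÷ 50 g/eq = 491.9 eq.
NaHCO₃ supplies 1 eq per mole → 491.9 mol.
Mass: 491.9 mol × 84 g/mol = 41,320 g.

41.3 kg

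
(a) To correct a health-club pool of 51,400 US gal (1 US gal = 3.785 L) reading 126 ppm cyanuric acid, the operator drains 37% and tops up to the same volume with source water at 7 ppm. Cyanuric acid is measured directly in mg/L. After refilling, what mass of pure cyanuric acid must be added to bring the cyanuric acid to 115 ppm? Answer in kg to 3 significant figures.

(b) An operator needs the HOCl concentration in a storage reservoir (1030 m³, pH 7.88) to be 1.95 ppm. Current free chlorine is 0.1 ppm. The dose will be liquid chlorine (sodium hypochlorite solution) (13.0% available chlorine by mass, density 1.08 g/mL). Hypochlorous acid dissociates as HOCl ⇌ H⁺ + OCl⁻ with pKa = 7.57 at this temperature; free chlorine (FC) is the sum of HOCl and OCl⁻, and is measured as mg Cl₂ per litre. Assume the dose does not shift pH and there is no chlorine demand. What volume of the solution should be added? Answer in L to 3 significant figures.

(a) Volume: 51,400 US gal × 3.785 L/gal = 194,549 L.
(a) After draining 37% and refilling: 126 × 0.63 + 7 × 0.37 = 81.97 ppm.
(a) Deficit to target: 115 − 81.97 = 33.03 mg/L.
(a) Mass: 33.03 mg/L × 194,549 L = 6426 g cyanuric acid.

(b) Volume: 1030 m³ = 1,030,000 L.
(b) [OCl⁻]/[HOCl] = 10^(pH − pKa) = 10^(7.88 − 7.57) = 2.042; fraction as HOCl = 1/(1 + 2.042) = 0.3288.
(b) Free chlorine required for 1.95 ppm HOCl: 1.95 / 0.3288 = 5.931 ppm.
(b) FC to add: 5.931 − 0.1 = 5.831 mg/L as Cl₂.
(b) Cl₂ equivalent: 5.831 mg/L × 1,030,000 L = 6006 g.
(b) Product at 13.0% available Cl: 6006 / 0.13 = 46,200 g.
(b) Volume: 46,200 g ÷ 1.08 g/mL = 42,780 mL.

(a) 6.43 kg; (b) 42.8 L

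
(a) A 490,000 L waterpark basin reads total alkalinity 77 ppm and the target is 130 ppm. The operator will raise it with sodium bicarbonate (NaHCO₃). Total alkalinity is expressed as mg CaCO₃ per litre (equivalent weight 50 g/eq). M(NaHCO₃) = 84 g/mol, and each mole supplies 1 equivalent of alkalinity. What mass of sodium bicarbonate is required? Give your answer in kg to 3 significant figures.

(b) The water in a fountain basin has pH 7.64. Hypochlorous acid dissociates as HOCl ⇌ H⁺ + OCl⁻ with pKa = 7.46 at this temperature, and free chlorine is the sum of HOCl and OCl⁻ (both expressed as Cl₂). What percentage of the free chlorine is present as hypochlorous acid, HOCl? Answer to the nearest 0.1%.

(a) 43.6 kg; (b) 39.8%

(a) Alkalinity to add: (130 − 77) = 53 mg/L as CaCO₃ × 490,000 L = 25,970 g as CaCO₃.
(a) Equivalents: 25,970 g ÷ 50 g/eq = 519.4 eq.
(a) NaHCO₃ supplies 1 eq per mole → 519.4 mol.
(a) Mass: 519.4 mol × 84 g/mol = 43,630 g.

(b) [OCl⁻]/[HOCl] = 10^(pH − pKa) = 10^(7.64 − 7.46) = 10^0.18 = 1.514.
(b) Fraction as HOCl = 1 / (1 + 1.514) = 0.3978.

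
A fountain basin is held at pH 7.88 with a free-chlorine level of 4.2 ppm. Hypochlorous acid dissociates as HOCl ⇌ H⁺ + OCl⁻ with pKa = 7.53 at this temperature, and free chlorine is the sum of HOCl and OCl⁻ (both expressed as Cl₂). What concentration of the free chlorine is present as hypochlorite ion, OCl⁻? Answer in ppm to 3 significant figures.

[OCl⁻]/[HOCl] = 10^(pH − pKa) = 10^(7.88 − 7.53) = 10^0.35 = 2.239.
Fraction as HOCl = 1 / (1 + 2.239) = 0.3088.
OCl⁻ = (1 − 0.3088) × 4.2 ppm = 2.903 ppm.

2.90 ppm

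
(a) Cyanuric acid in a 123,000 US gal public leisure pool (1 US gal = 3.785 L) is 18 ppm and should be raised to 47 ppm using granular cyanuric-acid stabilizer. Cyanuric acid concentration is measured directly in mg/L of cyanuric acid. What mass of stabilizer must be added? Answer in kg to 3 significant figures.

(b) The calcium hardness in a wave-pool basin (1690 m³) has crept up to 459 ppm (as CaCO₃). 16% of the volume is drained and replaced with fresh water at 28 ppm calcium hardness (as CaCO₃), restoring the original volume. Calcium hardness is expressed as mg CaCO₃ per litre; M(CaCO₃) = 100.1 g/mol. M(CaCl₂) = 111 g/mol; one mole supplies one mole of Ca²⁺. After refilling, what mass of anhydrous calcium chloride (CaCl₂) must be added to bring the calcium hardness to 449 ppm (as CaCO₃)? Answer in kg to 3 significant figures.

(a) 13.5 kg; (b) 110 kg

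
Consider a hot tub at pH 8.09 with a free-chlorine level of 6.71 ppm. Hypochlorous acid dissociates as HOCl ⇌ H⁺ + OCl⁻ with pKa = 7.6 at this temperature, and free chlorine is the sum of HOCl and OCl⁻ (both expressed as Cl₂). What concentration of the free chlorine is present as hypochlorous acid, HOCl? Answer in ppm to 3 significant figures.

1.64 ppm

[OCl⁻]/[HOCl] = 10^(pH − pKa) = 10^(8.09 − 7.6) = 10^0.49 = 3.09.
Fraction as HOCl = 1 / (1 + 3.09) = 0.2445.
HOCl = 0.2445 × 6.71 ppm = 1.64 ppm.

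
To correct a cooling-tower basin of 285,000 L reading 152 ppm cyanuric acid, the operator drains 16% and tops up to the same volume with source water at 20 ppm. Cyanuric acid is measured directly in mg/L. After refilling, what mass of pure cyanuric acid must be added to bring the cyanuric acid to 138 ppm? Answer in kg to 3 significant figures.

2.03 kg

After draining 16% and refilling: 152 × 0.84 + 20 × 0.16 = 130.88 ppm.
Deficit to target: 138 − 130.88 = 7.12 mg/L.
Mass: 7.12 mg/L × 285,000 L = 2029 g cyanuric acid.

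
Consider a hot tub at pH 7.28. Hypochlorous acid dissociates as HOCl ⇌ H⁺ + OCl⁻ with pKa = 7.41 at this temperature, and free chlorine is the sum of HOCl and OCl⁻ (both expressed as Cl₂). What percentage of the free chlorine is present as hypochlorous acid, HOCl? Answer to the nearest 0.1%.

57.4%

[OCl⁻]/[HOCl] = 10^(pH − pKa) = 10^(7.28 − 7.41) = 10^-0.13 = 0.7413.
Fraction as HOCl = 1 / (1 + 0.7413) = 0.5743.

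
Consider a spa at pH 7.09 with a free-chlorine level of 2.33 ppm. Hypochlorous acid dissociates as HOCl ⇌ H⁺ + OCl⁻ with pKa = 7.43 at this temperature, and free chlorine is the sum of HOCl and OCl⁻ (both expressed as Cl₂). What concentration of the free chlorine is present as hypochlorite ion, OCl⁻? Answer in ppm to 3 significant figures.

0.731 ppm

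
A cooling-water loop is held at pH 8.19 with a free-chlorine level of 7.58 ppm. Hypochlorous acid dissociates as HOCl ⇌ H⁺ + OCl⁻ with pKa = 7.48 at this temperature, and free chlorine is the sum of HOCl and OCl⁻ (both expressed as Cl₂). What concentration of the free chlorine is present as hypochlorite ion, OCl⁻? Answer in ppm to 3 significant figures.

[OCl⁻]/[HOCl] = 10^(pH − pKa) = 10^(8.19 − 7.48) = 10^0.71 = 5.129.
Fraction as HOCl = 1 / (1 + 5.129) = 0.1632.
OCl⁻ = (1 − 0.1632) × 7.58 ppm = 6.343 ppm.

6.34 ppm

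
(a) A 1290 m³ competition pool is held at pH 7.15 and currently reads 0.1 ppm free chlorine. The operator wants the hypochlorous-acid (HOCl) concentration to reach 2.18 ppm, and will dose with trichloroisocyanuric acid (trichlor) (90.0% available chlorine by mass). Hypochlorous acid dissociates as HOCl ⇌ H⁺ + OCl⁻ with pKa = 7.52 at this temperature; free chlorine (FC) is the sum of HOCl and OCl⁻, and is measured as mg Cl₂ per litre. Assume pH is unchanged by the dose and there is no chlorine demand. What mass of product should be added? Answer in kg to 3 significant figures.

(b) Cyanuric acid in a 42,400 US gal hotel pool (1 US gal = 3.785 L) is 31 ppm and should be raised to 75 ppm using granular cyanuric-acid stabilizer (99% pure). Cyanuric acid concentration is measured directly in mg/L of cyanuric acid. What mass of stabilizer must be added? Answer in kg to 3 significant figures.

(a) 4.31 kg; (b) 7.13 kg

(a) Volume: 1290 m³ = 1,290,000 L.
(a) [OCl⁻]/[HOCl] = 10^(pH − pKa) = 10^(7.15 − 7.52) = 0.4266; fraction as HOCl = 1/(1 + 0.4266) = 0.701.
(a) Free chlorine required for 2.18 ppm HOCl: 2.18 / 0.701 = 3.11 ppm.
(a) FC to add: 3.11 − 0.1 = 3.01 mg/L as Cl₂.
(a) Cl₂ equivalent: 3.01 mg/L × 1,290,000 L = 3883 g.
(a) Product at 90.0% available Cl: 3883 / 0.9 = 4314 g.

(b) Volume: 42,400 US gal × 3.785 L/gal = 160,484 L.
(b) CYA to add: (75 − 31) = 44 mg/L × 160,484 L = 7061 g cyanuric acid.
(b) At 99% purity: 7061 / 0.99 = 7133 g product.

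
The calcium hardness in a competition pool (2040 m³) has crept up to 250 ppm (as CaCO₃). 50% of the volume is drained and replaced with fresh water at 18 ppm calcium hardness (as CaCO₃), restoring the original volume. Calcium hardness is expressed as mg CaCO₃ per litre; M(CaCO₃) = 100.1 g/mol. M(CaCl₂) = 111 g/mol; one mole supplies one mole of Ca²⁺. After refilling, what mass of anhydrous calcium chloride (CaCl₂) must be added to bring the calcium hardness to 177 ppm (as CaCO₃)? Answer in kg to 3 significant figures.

Volume: 2040 m³ = 2,040,000 L.
After draining 50% and refilling: 250 × 0.50 + 18 × 0.50 = 134 ppm.
Deficit to target: 177 − 134 = 43 mg/L.
As CaCO₃: 43 mg/L × 2,040,000 L = 87,720 g; ÷ 100.1 = 876.3 mol Ca²⁺.
Mass: 876.3 × 111 = 97,270 g.

97.3 kg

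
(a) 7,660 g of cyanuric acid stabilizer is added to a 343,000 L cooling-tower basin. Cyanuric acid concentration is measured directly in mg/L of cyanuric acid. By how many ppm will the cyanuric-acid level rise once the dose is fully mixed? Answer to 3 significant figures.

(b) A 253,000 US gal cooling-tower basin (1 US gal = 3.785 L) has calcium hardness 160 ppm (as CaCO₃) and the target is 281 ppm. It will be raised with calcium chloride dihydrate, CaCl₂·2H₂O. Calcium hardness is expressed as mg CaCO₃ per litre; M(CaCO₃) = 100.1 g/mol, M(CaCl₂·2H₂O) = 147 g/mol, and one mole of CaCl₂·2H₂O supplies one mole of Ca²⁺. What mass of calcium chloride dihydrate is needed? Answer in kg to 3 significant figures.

(a) 22.3 ppm; (b) 170 kg

(a) Rise: 7,660 g / 343,000 L × 1000 = 22.33 mg/L.

(b) Volume: 253,000 US gal × 3.785 L/gal = 957,605 L.
(b) Hardness to add: (281 − 160) = 121 mg/L as CaCO₃ × 957,605 L = 115,900 g as CaCO₃.
(b) Moles of Ca²⁺ (1 mol Ca²⁺ ≡ 1 mol CaCO₃): 115,900 / 100.1 g/mol = 1158 mol.
(b) Mass of CaCl₂·2H₂O: 1158 × 147 = 170,200 g.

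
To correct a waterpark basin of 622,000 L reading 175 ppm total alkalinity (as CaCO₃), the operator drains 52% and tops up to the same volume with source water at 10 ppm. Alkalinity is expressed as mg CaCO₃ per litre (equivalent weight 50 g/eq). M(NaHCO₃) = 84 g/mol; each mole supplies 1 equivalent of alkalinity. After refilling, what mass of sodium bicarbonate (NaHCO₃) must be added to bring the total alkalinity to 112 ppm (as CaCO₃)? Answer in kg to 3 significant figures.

After draining 52% and refilling: 175 × 0.48 + 10 × 0.52 = 89.2 ppm.
Deficit to target: 112 − 89.2 = 22.8 mg/L.
As CaCO₃: 22.8 mg/L × 622,000 L = 14,180 g; ÷ 50 g/eq ÷ 1 = 283.6 mol NaHCO₃.
Mass: 283.6 × 84 = 23,830 g.

23.8 kg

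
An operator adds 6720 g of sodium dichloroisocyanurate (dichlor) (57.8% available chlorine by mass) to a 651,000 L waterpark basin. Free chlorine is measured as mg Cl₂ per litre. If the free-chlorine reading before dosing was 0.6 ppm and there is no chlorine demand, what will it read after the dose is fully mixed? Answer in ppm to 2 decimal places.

6.57 ppm

Available chlorine delivered: 6720 g × 0.578 = 3884 g as Cl₂.
Concentration rise: 3884 g / 651,000 L = 5.966 mg/L = 5.97 ppm.
Final FC: 0.6 + 5.97 = 6.57 ppm.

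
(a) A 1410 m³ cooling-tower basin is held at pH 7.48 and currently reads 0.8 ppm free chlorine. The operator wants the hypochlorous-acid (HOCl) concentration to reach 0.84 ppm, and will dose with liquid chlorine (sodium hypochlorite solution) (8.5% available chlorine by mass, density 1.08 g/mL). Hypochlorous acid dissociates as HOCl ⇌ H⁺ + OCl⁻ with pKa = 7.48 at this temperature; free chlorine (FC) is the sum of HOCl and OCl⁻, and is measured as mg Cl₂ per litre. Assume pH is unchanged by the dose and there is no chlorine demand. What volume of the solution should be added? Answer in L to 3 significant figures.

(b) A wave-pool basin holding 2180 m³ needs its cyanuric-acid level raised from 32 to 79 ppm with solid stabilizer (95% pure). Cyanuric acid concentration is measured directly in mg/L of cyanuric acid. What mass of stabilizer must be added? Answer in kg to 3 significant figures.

(a) Volume: 1410 m³ = 1,410,000 L.
(a) [OCl⁻]/[HOCl] = 10^(pH − pKa) = 10^(7.48 − 7.48) = 1; fraction as HOCl = 1/(1 + 1) = 0.5.
(a) Free chlorine required for 0.84 ppm HOCl: 0.84 / 0.5 = 1.68 ppm.
(a) FC to add: 1.68 − 0.8 = 0.88 mg/L as Cl₂.
(a) Cl₂ equivalent: 0.88 mg/L × 1,410,000 L = 1241 g.
(a) Product at 8.5% available Cl: 1241 / 0.085 = 14,600 g.
(a) Volume: 14,600 g ÷ 1.08 g/mL = 13,520 mL.

(b) Volume: 2180 m³ = 2,180,000 L.
(b) CYA to add: (79 − 32) = 47 mg/L × 2,180,000 L = 102,500 g cyanuric acid.
(b) At 95% purity: 102,500 / 0.95 = 107,900 g product.

(a) 13.5 L; (b) 108 kg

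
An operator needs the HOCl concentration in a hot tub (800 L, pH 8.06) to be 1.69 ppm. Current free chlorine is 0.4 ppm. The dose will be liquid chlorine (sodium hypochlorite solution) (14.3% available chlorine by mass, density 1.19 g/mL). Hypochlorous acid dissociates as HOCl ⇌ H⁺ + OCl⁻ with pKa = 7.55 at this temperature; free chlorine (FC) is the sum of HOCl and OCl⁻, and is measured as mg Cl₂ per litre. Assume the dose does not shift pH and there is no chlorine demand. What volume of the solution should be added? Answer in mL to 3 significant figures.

31.8 mL

[OCl⁻]/[HOCl] = 10^(pH − pKa) = 10^(8.06 − 7.55) = 3.236; fraction as HOCl = 1/(1 + 3.236) = 0.2361.
Free chlorine required for 1.69 ppm HOCl: 1.69 / 0.2361 = 7.159 ppm.
FC to add: 7.159 − 0.4 = 6.759 mg/L as Cl₂.
Cl₂ equivalent: 6.759 mg/L × 800 L = 5.407 g.
Product at 14.3% available Cl: 5.407 / 0.143 = 37.81 g.
Volume: 37.81 g ÷ 1.19 g/mL = 31.77 mL.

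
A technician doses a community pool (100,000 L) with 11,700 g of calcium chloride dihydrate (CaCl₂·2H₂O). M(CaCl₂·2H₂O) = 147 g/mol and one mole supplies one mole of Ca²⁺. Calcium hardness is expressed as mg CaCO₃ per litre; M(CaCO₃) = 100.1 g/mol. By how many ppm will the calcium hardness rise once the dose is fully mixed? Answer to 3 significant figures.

Moles of Ca²⁺: 11,700 g ÷ 147 g/mol = 79.59 mol.
As CaCO₃: 79.59 mol × 100.1 g/mol = 7967 g.
Rise: 7967 g / 100,000 L × 1000 = 79.67 mg/L.

79.7 ppm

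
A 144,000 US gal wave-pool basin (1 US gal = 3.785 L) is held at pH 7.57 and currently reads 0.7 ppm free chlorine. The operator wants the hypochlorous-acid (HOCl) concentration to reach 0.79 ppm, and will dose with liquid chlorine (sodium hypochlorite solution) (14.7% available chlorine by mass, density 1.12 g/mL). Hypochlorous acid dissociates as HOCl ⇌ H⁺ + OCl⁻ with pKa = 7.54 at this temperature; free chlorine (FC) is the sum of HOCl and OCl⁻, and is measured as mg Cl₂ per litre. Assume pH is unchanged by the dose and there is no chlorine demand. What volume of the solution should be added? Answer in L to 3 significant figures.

Volume: 144,000 US gal × 3.785 L/gal = 545,040 L.
[OCl⁻]/[HOCl] = 10^(pH − pKa) = 10^(7.57 − 7.54) = 1.072; fraction as HOCl = 1/(1 + 1.072) = 0.4827.
Free chlorine required for 0.79 ppm HOCl: 0.79 / 0.4827 = 1.637 ppm.
FC to add: 1.637 − 0.7 = 0.9365 mg/L as Cl₂.
Cl₂ equivalent: 0.9365 mg/L × 545,040 L = 510.4 g.
Product at 14.7% available Cl: 510.4 / 0.147 = 3472 g.
Volume: 3472 g ÷ 1.12 g/mL = 3100 mL.

3.10 L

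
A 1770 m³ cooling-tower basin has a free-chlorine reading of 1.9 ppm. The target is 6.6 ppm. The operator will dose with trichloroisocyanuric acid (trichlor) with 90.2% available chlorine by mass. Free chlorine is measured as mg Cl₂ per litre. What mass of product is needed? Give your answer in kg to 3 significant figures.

Volume: 1770 m³ = 1,770,000 L.
Chlorine deficit: 6.6 − 1.9 = 4.7 ppm = 4.7 mg/L as Cl₂.
Cl₂ equivalent needed: 4.7 mg/L × 1,770,000 L = 8,319,000 mg = 8319 g.
Product at 90.2% available chlorine: 8319 / 0.902 = 9223 g.

9.22 kg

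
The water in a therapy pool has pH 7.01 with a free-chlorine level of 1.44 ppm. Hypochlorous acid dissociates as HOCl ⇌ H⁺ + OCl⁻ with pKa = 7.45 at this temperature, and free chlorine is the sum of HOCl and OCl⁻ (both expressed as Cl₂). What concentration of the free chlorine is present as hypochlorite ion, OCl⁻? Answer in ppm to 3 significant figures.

0.384 ppm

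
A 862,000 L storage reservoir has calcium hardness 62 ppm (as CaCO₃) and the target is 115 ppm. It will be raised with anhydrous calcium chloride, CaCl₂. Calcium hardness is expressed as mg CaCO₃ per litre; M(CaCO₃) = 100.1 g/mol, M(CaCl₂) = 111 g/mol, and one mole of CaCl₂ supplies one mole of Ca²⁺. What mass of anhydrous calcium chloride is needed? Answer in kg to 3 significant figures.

50.7 kg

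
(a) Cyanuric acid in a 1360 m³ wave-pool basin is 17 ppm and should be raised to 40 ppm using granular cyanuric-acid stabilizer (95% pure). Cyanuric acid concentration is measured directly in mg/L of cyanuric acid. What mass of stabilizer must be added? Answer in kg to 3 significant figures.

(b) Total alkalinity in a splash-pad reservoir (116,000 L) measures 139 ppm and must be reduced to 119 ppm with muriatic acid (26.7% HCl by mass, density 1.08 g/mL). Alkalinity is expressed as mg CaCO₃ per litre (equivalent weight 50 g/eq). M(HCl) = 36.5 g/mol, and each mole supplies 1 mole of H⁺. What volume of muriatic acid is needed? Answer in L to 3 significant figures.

(a) 32.9 kg; (b) 5.87 L

(a) Volume: 1360 m³ = 1,360,000 L.
(a) CYA to add: (40 − 17) = 23 mg/L × 1,360,000 L = 31,280 g cyanuric acid.
(a) At 95% purity: 31,280 / 0.95 = 32,930 g product.

(b) Alkalinity to neutralize: (139 − 119) = 20 mg/L as CaCO₃ × 116,000 L = 2320 g as CaCO₃.
(b) Equivalents of H⁺ required: 2320 ÷ 50 g/eq = 46.4 eq = 46.4 mol HCl.
(b) Mass of HCl: 46.4 × 36.5 = 1694 g.
(b) Mass of 26.7% solution: 1694 / 0.267 = 6343 g.
(b) Volume: 6343 g ÷ 1.08 g/mL = 5873 mL.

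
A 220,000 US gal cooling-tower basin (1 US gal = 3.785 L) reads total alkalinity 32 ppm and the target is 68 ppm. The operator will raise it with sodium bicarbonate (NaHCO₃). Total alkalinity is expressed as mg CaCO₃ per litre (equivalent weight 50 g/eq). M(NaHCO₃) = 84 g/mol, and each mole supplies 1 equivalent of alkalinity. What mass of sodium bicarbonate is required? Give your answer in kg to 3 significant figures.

50.4 kg

Volume: 220,000 US gal × 3.785 L/gal = 832,700 L.
Alkalinity to add: (68 − 32) = 36 mg/L as CaCO₃ × 832,700 L = 29,980 g as CaCO₃.
Equivalents: 29,980 g ÷ 50 g/eq = 599.5 eq.
NaHCO₃ supplies 1 eq per mole → 599.5 mol.
Mass: 599.5 mol × 84 g/mol = 50,360 g.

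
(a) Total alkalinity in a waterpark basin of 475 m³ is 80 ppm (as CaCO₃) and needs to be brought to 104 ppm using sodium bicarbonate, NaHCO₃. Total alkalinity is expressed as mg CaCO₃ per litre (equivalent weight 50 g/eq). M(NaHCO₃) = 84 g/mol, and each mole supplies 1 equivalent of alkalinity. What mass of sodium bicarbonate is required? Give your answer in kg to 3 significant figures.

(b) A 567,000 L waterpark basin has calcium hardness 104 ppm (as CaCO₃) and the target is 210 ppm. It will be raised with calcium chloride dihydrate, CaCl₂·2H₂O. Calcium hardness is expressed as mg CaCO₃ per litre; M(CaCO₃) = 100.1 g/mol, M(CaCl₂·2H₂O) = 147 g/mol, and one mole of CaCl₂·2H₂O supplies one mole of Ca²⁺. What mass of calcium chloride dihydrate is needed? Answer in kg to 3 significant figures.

(a) 19.2 kg; (b) 88.3 kg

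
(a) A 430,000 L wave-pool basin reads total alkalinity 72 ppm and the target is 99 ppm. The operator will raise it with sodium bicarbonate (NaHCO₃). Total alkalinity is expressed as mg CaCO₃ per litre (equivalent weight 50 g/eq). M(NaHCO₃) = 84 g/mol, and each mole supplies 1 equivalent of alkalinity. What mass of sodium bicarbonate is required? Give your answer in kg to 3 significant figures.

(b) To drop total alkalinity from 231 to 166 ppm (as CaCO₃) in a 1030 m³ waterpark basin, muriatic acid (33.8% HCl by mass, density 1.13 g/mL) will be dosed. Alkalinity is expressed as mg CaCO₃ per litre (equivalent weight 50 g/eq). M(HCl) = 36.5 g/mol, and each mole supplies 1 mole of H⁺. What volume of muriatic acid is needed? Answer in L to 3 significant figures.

(a) 19.5 kg; (b) 128 L

(a) Alkalinity to add: (99 − 72) = 27 mg/L as CaCO₃ × 430,000 L = 11,610 g as CaCO₃.
(a) Equivalents: 11,610 g ÷ 50 g/eq = 232.2 eq.
(a) NaHCO₃ supplies 1 eq per mole → 232.2 mol.
(a) Mass: 232.2 mol × 84 g/mol = 19,500 g.

(b) Volume: 1030 m³ = 1,030,000 L.
(b) Alkalinity to neutralize: (231 − 166) = 65 mg/L as CaCO₃ × 1,030,000 L = 66,950 g as CaCO₃.
(b) Equivalents of H⁺ required: 66,950 ÷ 50 g/eq = 1339 eq = 1339 mol HCl.
(b) Mass of HCl: 1339 × 36.5 = 48,870 g.
(b) Mass of 33.8% solution: 48,870 / 0.338 = 144,600 g.
(b) Volume: 144,600 g ÷ 1.13 g/mL = 128,000 mL.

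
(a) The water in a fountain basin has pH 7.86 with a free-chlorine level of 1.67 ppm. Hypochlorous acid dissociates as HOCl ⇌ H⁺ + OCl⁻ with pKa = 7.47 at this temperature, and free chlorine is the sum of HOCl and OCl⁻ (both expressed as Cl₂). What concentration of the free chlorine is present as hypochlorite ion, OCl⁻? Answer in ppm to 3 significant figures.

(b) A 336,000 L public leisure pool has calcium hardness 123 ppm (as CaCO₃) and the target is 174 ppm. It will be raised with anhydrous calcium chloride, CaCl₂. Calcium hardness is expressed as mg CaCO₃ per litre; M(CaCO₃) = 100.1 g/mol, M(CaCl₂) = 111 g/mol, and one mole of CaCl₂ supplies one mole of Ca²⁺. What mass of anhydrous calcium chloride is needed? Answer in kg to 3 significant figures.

(a) 1.19 ppm; (b) 19.0 kg

(a) [OCl⁻]/[HOCl] = 10^(pH − pKa) = 10^(7.86 − 7.47) = 10^0.39 = 2.455.
(a) Fraction as HOCl = 1 / (1 + 2.455) = 0.2895.
(a) OCl⁻ = (1 − 0.2895) × 1.67 ppm = 1.187 ppm.

(b) Hardness to add: (174 − 123) = 51 mg/L as CaCO₃ × 336,000 L = 17,140 g as CaCO₃.
(b) Moles of Ca²⁺ (1 mol Ca²⁺ ≡ 1 mol CaCO₃): 17,140 / 100.1 g/mol = 171.2 mol.
(b) Mass of CaCl₂: 171.2 × 111 = 19,000 g.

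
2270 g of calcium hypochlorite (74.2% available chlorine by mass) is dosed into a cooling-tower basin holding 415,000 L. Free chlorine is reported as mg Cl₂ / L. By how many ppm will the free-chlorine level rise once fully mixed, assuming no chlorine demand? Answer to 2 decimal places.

Available chlorine delivered: 2270 g × 0.742 = 1684 g as Cl₂.
Concentration rise: 1684 g / 415,000 L = 4.059 mg/L = 4.06 ppm.

4.06 ppm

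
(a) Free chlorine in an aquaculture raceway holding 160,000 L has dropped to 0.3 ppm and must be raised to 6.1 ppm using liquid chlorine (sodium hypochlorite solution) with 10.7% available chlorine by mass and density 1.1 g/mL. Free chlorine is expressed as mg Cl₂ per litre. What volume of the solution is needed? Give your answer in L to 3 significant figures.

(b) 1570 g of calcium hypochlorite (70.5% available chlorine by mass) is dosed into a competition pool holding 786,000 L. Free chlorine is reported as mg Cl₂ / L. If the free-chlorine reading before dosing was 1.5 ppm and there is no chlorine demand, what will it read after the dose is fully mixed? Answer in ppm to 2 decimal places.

(a) 7.88 L; (b) 2.91 ppm

(a) Chlorine deficit: 6.1 − 0.3 = 5.8 ppm = 5.8 mg/L as Cl₂.
(a) Cl₂ equivalent needed: 5.8 mg/L × 160,000 L = 928,000 mg = 928 g.
(a) Product at 10.7% available chlorine: 928 / 0.107 = 8673 g.
(a) Volume at density 1.1 g/mL: 8673 g ÷ 1.1 g/mL = 7884 mL.

(b) Available chlorine delivered: 1570 g × 0.705 = 1107 g as Cl₂.
(b) Concentration rise: 1107 g / 786,000 L = 1.408 mg/L = 1.41 ppm.
(b) Final FC: 1.5 + 1.41 = 2.91 ppm.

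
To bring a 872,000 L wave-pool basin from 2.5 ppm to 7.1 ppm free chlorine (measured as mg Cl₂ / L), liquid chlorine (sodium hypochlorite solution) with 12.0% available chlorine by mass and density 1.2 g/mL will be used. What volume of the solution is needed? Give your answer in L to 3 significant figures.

Chlorine deficit: 7.1 − 2.5 = 4.6 ppm = 4.6 mg/L as Cl₂.
Cl₂ equivalent needed: 4.6 mg/L × 872,000 L = 4,011,000 mg = 4011 g.
Product at 12.0% available chlorine: 4011 / 0.12 = 33,430 g.
Volume at density 1.2 g/mL: 33,430 g ÷ 1.2 g/mL = 27,860 mL.

27.9 L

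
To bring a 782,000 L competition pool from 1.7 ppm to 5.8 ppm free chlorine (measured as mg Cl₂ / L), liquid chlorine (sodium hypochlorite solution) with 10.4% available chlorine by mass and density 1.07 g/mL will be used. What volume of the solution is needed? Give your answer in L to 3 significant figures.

28.8 L

Chlorine deficit: 5.8 − 1.7 = 4.1 ppm = 4.1 mg/L as Cl₂.
Cl₂ equivalent needed: 4.1 mg/L × 782,000 L = 3,206,000 mg = 3206 g.
Product at 10.4% available chlorine: 3206 / 0.104 = 30,830 g.
Volume at density 1.07 g/mL: 30,830 g ÷ 1.07 g/mL = 28,810 mL.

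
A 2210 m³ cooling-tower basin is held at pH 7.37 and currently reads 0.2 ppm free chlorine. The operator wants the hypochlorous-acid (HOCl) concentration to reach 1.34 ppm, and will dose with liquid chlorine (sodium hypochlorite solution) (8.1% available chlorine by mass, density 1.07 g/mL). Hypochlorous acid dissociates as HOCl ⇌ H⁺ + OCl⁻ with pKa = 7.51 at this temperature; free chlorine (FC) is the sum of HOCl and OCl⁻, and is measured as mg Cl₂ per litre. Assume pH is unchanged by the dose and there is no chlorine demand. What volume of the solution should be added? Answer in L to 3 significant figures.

53.8 L

Volume: 2210 m³ = 2,210,000 L.
[OCl⁻]/[HOCl] = 10^(pH − pKa) = 10^(7.37 − 7.51) = 0.7244; fraction as HOCl = 1/(1 + 0.7244) = 0.5799.
Free chlorine required for 1.34 ppm HOCl: 1.34 / 0.5799 = 2.311 ppm.
FC to add: 2.311 − 0.2 = 2.111 mg/L as Cl₂.
Cl₂ equivalent: 2.111 mg/L × 2,210,000 L = 4665 g.
Product at 8.1% available Cl: 4665 / 0.081 = 57,590 g.
Volume: 57,590 g ÷ 1.07 g/mL = 53,820 mL.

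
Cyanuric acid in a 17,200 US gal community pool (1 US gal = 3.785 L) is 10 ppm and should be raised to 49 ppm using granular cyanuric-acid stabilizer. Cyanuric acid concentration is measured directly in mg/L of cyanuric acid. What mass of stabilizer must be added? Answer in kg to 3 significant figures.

2.54 kg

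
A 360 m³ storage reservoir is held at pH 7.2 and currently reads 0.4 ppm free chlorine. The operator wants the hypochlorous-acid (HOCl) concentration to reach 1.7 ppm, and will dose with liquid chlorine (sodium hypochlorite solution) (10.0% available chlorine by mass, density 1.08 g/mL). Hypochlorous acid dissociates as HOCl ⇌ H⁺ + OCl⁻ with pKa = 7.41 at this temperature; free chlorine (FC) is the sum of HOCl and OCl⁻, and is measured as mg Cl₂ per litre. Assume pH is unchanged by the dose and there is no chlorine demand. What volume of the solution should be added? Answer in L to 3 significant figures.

7.83 L

Volume: 360 m³ = 360,000 L.
[OCl⁻]/[HOCl] = 10^(pH − pKa) = 10^(7.2 − 7.41) = 0.6166; fraction as HOCl = 1/(1 + 0.6166) = 0.6186.
Free chlorine required for 1.7 ppm HOCl: 1.7 / 0.6186 = 2.748 ppm.
FC to add: 2.748 − 0.4 = 2.348 mg/L as Cl₂.
Cl₂ equivalent: 2.348 mg/L × 360,000 L = 845.4 g.
Product at 10.0% available Cl: 845.4 / 0.1 = 8454 g.
Volume: 8454 g ÷ 1.08 g/mL = 7827 mL.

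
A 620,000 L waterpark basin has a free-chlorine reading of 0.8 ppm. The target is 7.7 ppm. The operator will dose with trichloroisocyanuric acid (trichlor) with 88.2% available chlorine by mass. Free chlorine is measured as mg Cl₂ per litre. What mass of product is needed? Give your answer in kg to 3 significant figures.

4.85 kg

Chlorine deficit: 7.7 − 0.8 = 6.9 ppm = 6.9 mg/L as Cl₂.
Cl₂ equivalent needed: 6.9 mg/L × 620,000 L = 4,278,000 mg = 4278 g.
Product at 88.2% available chlorine: 4278 / 0.882 = 4850 g.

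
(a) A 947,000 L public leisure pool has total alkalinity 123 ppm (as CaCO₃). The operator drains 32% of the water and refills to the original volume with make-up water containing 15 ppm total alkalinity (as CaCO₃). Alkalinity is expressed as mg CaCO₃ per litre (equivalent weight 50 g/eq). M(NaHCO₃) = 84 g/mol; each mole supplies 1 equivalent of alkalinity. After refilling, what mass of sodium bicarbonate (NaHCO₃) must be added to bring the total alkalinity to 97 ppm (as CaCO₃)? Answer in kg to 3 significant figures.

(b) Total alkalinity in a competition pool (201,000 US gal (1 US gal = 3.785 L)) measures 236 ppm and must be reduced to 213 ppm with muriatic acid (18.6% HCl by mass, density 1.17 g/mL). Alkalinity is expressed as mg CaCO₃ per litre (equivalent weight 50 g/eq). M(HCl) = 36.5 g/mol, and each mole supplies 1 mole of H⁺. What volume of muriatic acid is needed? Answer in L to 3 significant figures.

(a) 13.6 kg; (b) 58.7 L

(a) After draining 32% and refilling: 123 × 0.68 + 15 × 0.32 = 88.44 ppm.
(a) Deficit to target: 97 − 88.44 = 8.56 mg/L.
(a) As CaCO₃: 8.56 mg/L × 947,000 L = 8106 g; ÷ 50 g/eq ÷ 1 = 162.1 mol NaHCO₃.
(a) Mass: 162.1 × 84 = 13,620 g.

(b) Volume: 201,000 US gal × 3.785 L/gal = 760,785 L.
(b) Alkalinity to neutralize: (236 − 213) = 23 mg/L as CaCO₃ × 760,785 L = 17,500 g as CaCO₃.
(b) Equivalents of H⁺ required: 17,500 ÷ 50 g/eq = 350 eq = 350 mol HCl.
(b) Mass of HCl: 350 × 36.5 = 12,770 g.
(b) Mass of 18.6% solution: 12,770 / 0.186 = 68,680 g.
(b) Volume: 68,680 g ÷ 1.17 g/mL = 58,700 mL.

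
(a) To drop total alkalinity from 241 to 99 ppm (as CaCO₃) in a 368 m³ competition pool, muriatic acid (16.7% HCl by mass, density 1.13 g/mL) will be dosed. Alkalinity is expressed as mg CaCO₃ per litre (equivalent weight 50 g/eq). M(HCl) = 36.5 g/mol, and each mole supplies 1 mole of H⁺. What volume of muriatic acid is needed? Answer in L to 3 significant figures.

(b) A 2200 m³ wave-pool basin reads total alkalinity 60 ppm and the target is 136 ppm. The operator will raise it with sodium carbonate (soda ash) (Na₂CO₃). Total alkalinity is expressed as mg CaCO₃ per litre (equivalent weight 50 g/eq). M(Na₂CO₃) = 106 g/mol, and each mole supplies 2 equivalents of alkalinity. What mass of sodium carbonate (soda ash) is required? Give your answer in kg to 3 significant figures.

(a) Volume: 368 m³ = 368,000 L.
(a) Alkalinity to neutralize: (241 − 99) = 142 mg/L as CaCO₃ × 368,000 L = 52,260 g as CaCO₃.
(a) Equivalents of H⁺ required: 52,260 ÷ 50 g/eq = 1045 eq = 1045 mol HCl.
(a) Mass of HCl: 1045 × 36.5 = 38,150 g.
(a) Mass of 16.7% solution: 38,150 / 0.167 = 228,400 g.
(a) Volume: 228,400 g ÷ 1.13 g/mL = 202,100 mL.

(b) Volume: 2200 m³ = 2,200,000 L.
(b) Alkalinity to add: (136 − 60) = 76 mg/L as CaCO₃ × 2,200,000 L = 167,200 g as CaCO₃.
(b) Equivalents: 167,200 g ÷ 50 g/eq = 3344 eq.
(b) Each mole of Na₂CO₃ supplies 2 eq, so 3344 / 2 = 1672 mol.
(b) Mass: 1672 mol × 106 g/mol = 177,200 g.

(a) 202 L; (b) 177 kg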